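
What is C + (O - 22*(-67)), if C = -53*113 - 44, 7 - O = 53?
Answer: -4605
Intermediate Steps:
O = -46 (O = 7 - 1*53 = 7 - 53 = -46)
C = -6033 (C = -5989 - 44 = -6033)
C + (O - 22*(-67)) = -6033 + (-46 - 22*(-67)) = -6033 + (-46 + 1474) = -6033 + 1428 = -4605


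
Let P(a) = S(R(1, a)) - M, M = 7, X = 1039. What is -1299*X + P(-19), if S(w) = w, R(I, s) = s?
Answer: -1349687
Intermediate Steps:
P(a) = -7 + a (P(a) = a - 1*7 = a - 7 = -7 + a)
-1299*X + P(-19) = -1299*1039 + (-7 - 19) = -1349661 - 26 = -1349687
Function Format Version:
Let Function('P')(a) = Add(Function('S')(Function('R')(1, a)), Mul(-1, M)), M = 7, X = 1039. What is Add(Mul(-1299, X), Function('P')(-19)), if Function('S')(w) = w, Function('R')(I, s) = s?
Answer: -1349687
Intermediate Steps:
Function('P')(a) = Add(-7, a) (Function('P')(a) = Add(a, Mul(-1, 7)) = Add(a, -7) = Add(-7, a))
Add(Mul(-1299, X), Function('P')(-19)) = Add(Mul(-1299, 1039), Add(-7, -19)) = Add(-1349661, -26) = -1349687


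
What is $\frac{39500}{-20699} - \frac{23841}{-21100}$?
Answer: $- \frac{339965141}{436748900} \approx -0.7784$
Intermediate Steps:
$\frac{39500}{-20699} - \frac{23841}{-21100} = 39500 \left(- \frac{1}{20699}\right) - - \frac{23841}{21100} = - \frac{39500}{20699} + \frac{23841}{21100} = - \frac{339965141}{436748900}$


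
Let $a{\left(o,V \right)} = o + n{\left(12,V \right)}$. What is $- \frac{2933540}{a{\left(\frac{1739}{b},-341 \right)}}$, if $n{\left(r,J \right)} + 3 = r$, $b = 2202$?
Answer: $- \frac{6459655080}{21557} \approx -2.9965 \cdot 10^{5}$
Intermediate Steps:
$n{\left(r,J \right)} = -3 + r$
$a{\left(o,V \right)} = 9 + o$ ($a{\left(o,V \right)} = o + \left(-3 + 12\right) = o + 9 = 9 + o$)
$- \frac{2933540}{a{\left(\frac{1739}{b},-341 \right)}} = - \frac{2933540}{9 + \frac{1739}{2202}} = - \frac{2933540}{\frac{21557}{2202}} = \left(-2933540\right) \frac{2202}{21557} = - \frac{6459655080}{21557}$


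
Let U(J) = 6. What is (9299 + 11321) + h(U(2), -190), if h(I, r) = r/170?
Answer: 350521/17 ≈ 20619.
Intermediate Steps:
h(I, r) = r/170 (h(I, r) = r*(1/170) = r/170)
(9299 + 11321) + h(U(2), -190) = (9299 + 11321) + (1/170)*(-190) = 20620 - 19/17 = 350521/17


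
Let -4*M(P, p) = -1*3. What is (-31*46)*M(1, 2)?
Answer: -2139/2 ≈ -1069.5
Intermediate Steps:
M(P, p) = 3/4 (M(P, p) = -(-1)*3/4 = -1/4*(-3) = 3/4)
(-31*46)*M(1, 2) = -31*46*(3/4) = -1426*3/4 = -2139/2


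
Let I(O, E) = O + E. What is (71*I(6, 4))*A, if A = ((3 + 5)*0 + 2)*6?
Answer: 8520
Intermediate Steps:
I(O, E) = E + O
A = 12 (A = (8*0 + 2)*6 = (0 + 2)*6 = 2*6 = 12)
(71*I(6, 4))*A = (71*(4 + 6))*12 = (71*10)*12 = 710*12 = 8520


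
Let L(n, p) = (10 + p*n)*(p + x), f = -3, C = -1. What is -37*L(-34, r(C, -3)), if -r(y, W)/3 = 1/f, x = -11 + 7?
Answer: -2664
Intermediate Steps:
x = -4
r(y, W) = 1 (r(y, W) = -3/(-3) = -3*(-⅓) = 1)
L(n, p) = (-4 + p)*(10 + n*p) (L(n, p) = (10 + p*n)*(p - 4) = (10 + n*p)*(-4 + p) = (-4 + p)*(10 + n*p))
-37*L(-34, r(C, -3)) = -37*(-40 + 10*1 - 34*1² - 4*(-34)*1) = -37*(-40 + 10 - 34*1 + 136) = -37*(-40 + 10 - 34 + 136) = -37*72 = -2664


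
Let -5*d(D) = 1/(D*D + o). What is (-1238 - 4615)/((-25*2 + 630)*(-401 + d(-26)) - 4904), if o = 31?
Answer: 4138071/167901304 ≈ 0.024646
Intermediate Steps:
d(D) = -1/(5*(31 + D**2)) (d(D) = -1/(5*(D*D + 31)) = -1/(5*(D**2 + 31)) = -1/(5*(31 + D**2)))
(-1238 - 4615)/((-25*2 + 630)*(-401 + d(-26)) - 4904) = (-1238 - 4615)/((-25*2 + 630)*(-401 - 1/(155 + 5*(-26)**2)) - 4904) = -5853/((-50 + 630)*(-401 - 1/(155 + 5*676)) - 4904) = -5853/(580*(-401 - 1/(155 + 3380)) - 4904) = -5853/(580*(-401 - 1/3535) - 4904) = -5853/(580*(-1417536/3535) - 4904) = -5853/(-164434176/707 - 4904) = -5853/(-167901304/707) = -5853*(-707/167901304) = 4138071/167901304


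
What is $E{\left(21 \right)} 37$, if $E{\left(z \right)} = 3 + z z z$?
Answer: $342768$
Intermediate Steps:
$E{\left(z \right)} = 3 + z^{3}$ ($E{\left(z \right)} = 3 + z z^{2} = 3 + z^{3}$)
$E{\left(21 \right)} 37 = \left(3 + 21^{3}\right) 37 = \left(3 + 9261\right) 37 = 9264 \cdot 37 = 342768$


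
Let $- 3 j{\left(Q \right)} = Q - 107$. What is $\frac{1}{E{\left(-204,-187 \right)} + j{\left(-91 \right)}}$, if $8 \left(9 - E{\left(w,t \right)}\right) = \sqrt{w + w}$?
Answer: $\frac{200}{15017} + \frac{2 i \sqrt{102}}{45051} \approx 0.013318 + 0.00044836 i$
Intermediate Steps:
$E{\left(w,t \right)} = 9 - \frac{\sqrt{2} \sqrt{w}}{8}$ ($E{\left(w,t \right)} = 9 - \frac{\sqrt{w + w}}{8} = 9 - \frac{\sqrt{2 w}}{8} = 9 - \frac{\sqrt{2} \sqrt{w}}{8}$)
$j{\left(Q \right)} = \frac{107}{3} - \frac{Q}{3}$ ($j{\left(Q \right)} = - \frac{Q - 107}{3} = - \frac{-107 + Q}{3} = \frac{107}{3} - \frac{Q}{3}$)
$\frac{1}{E{\left(-204,-187 \right)} + j{\left(-91 \right)}} = \frac{1}{\left(9 - \frac{\sqrt{2} \sqrt{-204}}{8}\right) + \left(\frac{107}{3} - - \frac{91}{3}\right)} = \frac{1}{\left(9 - \frac{\sqrt{2} \cdot 2 i \sqrt{51}}{8}\right) + \left(\frac{107}{3} + \frac{91}{3}\right)} = \frac{1}{\left(9 - \frac{i \sqrt{102}}{4}\right) + 66} = \frac{1}{75 - \frac{i \sqrt{102}}{4}}$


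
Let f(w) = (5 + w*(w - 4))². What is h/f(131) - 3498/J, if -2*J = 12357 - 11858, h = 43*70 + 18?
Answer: 484396708579/34550281459 ≈ 14.020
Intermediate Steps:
f(w) = (5 + w*(-4 + w))²
h = 3028 (h = 3010 + 18 = 3028)
J = -499/2 (J = -(12357 - 11858)/2 = -½*499 = -499/2 ≈ -249.50)
h/f(131) - 3498/J = 3028/((5 + 131² - 4*131)²) - 3498/(-499/2) = 3028/((5 + 17161 - 524)²) - 3498*(-2/499) = 3028/(16642²) + 6996/499 = 3028/276956164 + 6996/499 = 3028*(1/276956164) + 6996/499 = 757/69239041 + 6996/499 = 484396708579/34550281459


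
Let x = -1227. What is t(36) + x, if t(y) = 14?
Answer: -1213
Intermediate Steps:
t(36) + x = 14 - 1227 = -1213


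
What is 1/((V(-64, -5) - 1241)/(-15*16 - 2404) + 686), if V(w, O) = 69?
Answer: 661/453739 ≈ 0.0014568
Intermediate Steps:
1/((V(-64, -5) - 1241)/(-15*16 - 2404) + 686) = 1/((69 - 1241)/(-15*16 - 2404) + 686) = 1/(-1172/(-240 - 2404) + 686) = 1/(-1172/(-2644) + 686) = 1/(-1172*(-1/2644) + 686) = 1/(293/661 + 686) = 1/(453739/661) = 661/453739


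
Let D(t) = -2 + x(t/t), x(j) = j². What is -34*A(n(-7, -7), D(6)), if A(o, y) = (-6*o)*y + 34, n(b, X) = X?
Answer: 272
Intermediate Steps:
D(t) = -1 (D(t) = -2 + (t/t)² = -2 + 1² = -2 + 1 = -1)
A(o, y) = 34 - 6*o*y (A(o, y) = -6*o*y + 34 = 34 - 6*o*y)
-34*A(n(-7, -7), D(6)) = -34*(34 - 6*(-7)*(-1)) = -34*(34 - 42) = -34*(-8) = 272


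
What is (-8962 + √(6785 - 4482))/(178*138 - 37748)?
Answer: 4481/6592 - 7*√47/13184 ≈ 0.67612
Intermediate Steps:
(-8962 + √(6785 - 4482))/(178*138 - 37748) = (-8962 + √2303)/(24564 - 37748) = (-8962 + 7*√47)/(-13184) = (-8962 + 7*√47)*(-1/13184) = 4481/6592 - 7*√47/13184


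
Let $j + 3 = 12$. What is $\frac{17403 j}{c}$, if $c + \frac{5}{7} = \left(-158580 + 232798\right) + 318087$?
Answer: $\frac{1096389}{2746130} \approx 0.39925$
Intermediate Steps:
$j = 9$ ($j = -3 + 12 = 9$)
$c = \frac{2746130}{7}$ ($c = - \frac{5}{7} + \left(\left(-158580 + 232798\right) + 318087\right) = - \frac{5}{7} + \left(74218 + 318087\right) = - \frac{5}{7} + 392305 = \frac{2746130}{7} \approx 3.923 \cdot 10^{5}$)
$\frac{17403 j}{c} = \frac{17403 \cdot 9}{\frac{2746130}{7}} = 156627 \cdot \frac{7}{2746130} = \frac{1096389}{2746130}$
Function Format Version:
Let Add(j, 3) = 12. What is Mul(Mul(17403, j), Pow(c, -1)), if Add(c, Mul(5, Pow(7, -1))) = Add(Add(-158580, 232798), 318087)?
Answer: Rational(1096389, 2746130) ≈ 0.39925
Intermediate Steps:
j = 9 (j = Add(-3, 12) = 9)
c = Rational(2746130, 7) (c = Add(Rational(-5, 7), Add(Add(-158580, 232798), 318087)) = Add(Rational(-5, 7), Add(74218, 318087)) = Add(Rational(-5, 7), 392305) = Rational(2746130, 7) ≈ 3.9230e+5)
Mul(Mul(17403, j), Pow(c, -1)) = Mul(Mul(17403, 9), Pow(Rational(2746130, 7), -1)) = Mul(156627, Rational(7, 2746130)) = Rational(1096389, 2746130)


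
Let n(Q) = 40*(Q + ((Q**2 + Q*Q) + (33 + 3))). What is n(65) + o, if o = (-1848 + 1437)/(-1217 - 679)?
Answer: 216169417/632 ≈ 3.4204e+5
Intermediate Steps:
n(Q) = 1440 + 40*Q + 80*Q**2 (n(Q) = 40*(Q + ((Q**2 + Q**2) + 36)) = 40*(Q + (2*Q**2 + 36)) = 40*(Q + (36 + 2*Q**2)) = 40*(36 + Q + 2*Q**2) = 1440 + 40*Q + 80*Q**2)
o = 137/632 (o = -411/(-1896) = -411*(-1/1896) = 137/632 ≈ 0.21677)
n(65) + o = (1440 + 40*65 + 80*65**2) + 137/632 = (1440 + 2600 + 80*4225) + 137/632 = (1440 + 2600 + 338000) + 137/632 = 342040 + 137/632 = 216169417/632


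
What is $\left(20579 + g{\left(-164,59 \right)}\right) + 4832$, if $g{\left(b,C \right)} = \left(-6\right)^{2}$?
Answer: $25447$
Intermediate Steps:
$g{\left(b,C \right)} = 36$
$\left(20579 + g{\left(-164,59 \right)}\right) + 4832 = \left(20579 + 36\right) + 4832 = 20615 + 4832 = 25447$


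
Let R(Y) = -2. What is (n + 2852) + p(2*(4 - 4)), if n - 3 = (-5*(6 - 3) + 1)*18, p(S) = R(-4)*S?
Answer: 2603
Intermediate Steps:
p(S) = -2*S
n = -249 (n = 3 + (-5*(6 - 3) + 1)*18 = 3 + (-5*3 + 1)*18 = 3 + (-15 + 1)*18 = 3 - 14*18 = 3 - 252 = -249)
(n + 2852) + p(2*(4 - 4)) = (-249 + 2852) - 4*(4 - 4) = 2603 - 4*0 = 2603 - 2*0 = 2603 + 0 = 2603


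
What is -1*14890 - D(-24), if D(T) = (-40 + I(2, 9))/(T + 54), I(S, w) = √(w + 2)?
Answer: -44666/3 - √11/30 ≈ -14889.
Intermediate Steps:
I(S, w) = √(2 + w)
D(T) = (-40 + √11)/(54 + T) (D(T) = (-40 + √(2 + 9))/(T + 54) = (-40 + √11)/(54 + T))
-1*14890 - D(-24) = -1*14890 - (-40 + √11)/(54 - 24) = -14890 - (-40 + √11)/30 = -14890 - (-4/3 + √11/30) = -14890 + (4/3 - √11/30) = -44666/3 - √11/30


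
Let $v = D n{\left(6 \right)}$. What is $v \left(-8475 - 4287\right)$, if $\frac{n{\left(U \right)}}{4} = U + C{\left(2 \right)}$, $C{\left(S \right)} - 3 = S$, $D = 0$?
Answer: $0$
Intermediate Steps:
$C{\left(S \right)} = 3 + S$
$n{\left(U \right)} = 20 + 4 U$ ($n{\left(U \right)} = 4 \left(U + \left(3 + 2\right)\right) = 4 \left(U + 5\right) = 4 \left(5 + U\right) = 20 + 4 U$)
$v = 0$ ($v = 0 \left(20 + 4 \cdot 6\right) = 0 \left(20 + 24\right) = 0 \cdot 44 = 0$)
$v \left(-8475 - 4287\right) = 0 \left(-8475 - 4287\right) = 0 \left(-12762\right) = 0$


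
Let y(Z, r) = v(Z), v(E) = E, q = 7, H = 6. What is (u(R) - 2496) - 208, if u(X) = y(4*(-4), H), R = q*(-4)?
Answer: -2720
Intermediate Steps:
y(Z, r) = Z
R = -28 (R = 7*(-4) = -28)
u(X) = -16 (u(X) = 4*(-4) = -16)
(u(R) - 2496) - 208 = (-16 - 2496) - 208 = -2512 - 208 = -2720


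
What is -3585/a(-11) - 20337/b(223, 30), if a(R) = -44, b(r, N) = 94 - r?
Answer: 452431/1892 ≈ 239.13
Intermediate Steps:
-3585/a(-11) - 20337/b(223, 30) = -3585/(-44) - 20337/(94 - 1*223) = -3585*(-1/44) - 20337/(94 - 223) = 3585/44 - 20337/(-129) = 3585/44 - 20337*(-1/129) = 3585/44 + 6779/43 = 452431/1892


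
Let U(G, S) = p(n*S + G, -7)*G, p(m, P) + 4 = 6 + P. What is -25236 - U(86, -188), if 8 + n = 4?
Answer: -24806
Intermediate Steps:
n = -4 (n = -8 + 4 = -4)
p(m, P) = 2 + P (p(m, P) = -4 + (6 + P) = 2 + P)
U(G, S) = -5*G (U(G, S) = (2 - 7)*G = -5*G)
-25236 - U(86, -188) = -25236 - (-5)*86 = -25236 - 1*(-430) = -25236 + 430 = -24806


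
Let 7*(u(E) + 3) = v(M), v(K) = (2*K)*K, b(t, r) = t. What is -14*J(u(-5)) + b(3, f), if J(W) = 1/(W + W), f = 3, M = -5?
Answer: 38/29 ≈ 1.3103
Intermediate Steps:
v(K) = 2*K²
u(E) = 29/7 (u(E) = -3 + (2*(-5)²)/7 = -3 + (2*25)/7 = -3 + (⅐)*50 = -3 + 50/7 = 29/7)
J(W) = 1/(2*W)
-14*J(u(-5)) + b(3, f) = -7/29/7 + 3 = -7*7/29 + 3 = -14*7/58 + 3 = -49/29 + 3 = 38/29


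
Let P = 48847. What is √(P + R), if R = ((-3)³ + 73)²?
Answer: √50963 ≈ 225.75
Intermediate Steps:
R = 2116 (R = (-27 + 73)² = 46² = 2116)
√(P + R) = √(48847 + 2116) = √50963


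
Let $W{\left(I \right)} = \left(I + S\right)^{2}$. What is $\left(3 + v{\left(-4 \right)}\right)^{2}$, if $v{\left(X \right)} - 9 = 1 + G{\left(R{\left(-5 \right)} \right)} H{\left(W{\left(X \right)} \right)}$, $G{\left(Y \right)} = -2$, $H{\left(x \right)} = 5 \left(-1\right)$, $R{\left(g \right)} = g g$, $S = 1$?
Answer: $529$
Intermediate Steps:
$R{\left(g \right)} = g^{2}$
$W{\left(I \right)} = \left(1 + I\right)^{2}$ ($W{\left(I \right)} = \left(I + 1\right)^{2} = \left(1 + I\right)^{2}$)
$H{\left(x \right)} = -5$
$v{\left(X \right)} = 20$ ($v{\left(X \right)} = 9 + \left(1 - -10\right) = 9 + \left(1 + 10\right) = 9 + 11 = 20$)
$\left(3 + v{\left(-4 \right)}\right)^{2} = \left(3 + 20\right)^{2} = 23^{2} = 529$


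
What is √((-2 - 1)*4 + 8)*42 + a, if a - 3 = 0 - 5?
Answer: -2 + 84*I ≈ -2.0 + 84.0*I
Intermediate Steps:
a = -2 (a = 3 + (0 - 5) = 3 - 5 = -2)
√((-2 - 1)*4 + 8)*42 + a = √((-2 - 1)*4 + 8)*42 - 2 = √(-3*4 + 8)*42 - 2 = √(-12 + 8)*42 - 2 = √(-4)*42 - 2 = (2*I)*42 - 2 = 84*I - 2 = -2 + 84*I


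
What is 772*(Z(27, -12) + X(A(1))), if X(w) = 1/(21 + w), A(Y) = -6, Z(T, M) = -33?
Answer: -381368/15 ≈ -25425.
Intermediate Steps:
772*(Z(27, -12) + X(A(1))) = 772*(-33 + 1/(21 - 6)) = 772*(-33 + 1/15) = 772*(-494/15) = -381368/15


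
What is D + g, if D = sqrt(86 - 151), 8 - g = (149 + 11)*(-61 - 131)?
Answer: 30728 + I*sqrt(65) ≈ 30728.0 + 8.0623*I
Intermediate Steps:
g = 30728 (g = 8 - (149 + 11)*(-61 - 131) = 8 - 160*(-192) = 8 - 1*(-30720) = 8 + 30720 = 30728)
D = I*sqrt(65) (D = sqrt(-65) = I*sqrt(65) ≈ 8.0623*I)
D + g = I*sqrt(65) + 30728 = 30728 + I*sqrt(65)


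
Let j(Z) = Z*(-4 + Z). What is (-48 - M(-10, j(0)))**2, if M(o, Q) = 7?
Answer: 3025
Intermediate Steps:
(-48 - M(-10, j(0)))**2 = (-48 - 1*7)**2 = (-48 - 7)**2 = (-55)**2 = 3025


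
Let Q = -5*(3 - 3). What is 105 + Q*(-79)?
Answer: 105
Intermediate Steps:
Q = 0 (Q = -5*0 = 0)
105 + Q*(-79) = 105 + 0*(-79) = 105 + 0 = 105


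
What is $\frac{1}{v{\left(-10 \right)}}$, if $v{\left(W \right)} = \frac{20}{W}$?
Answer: $- \frac{1}{2} \approx -0.5$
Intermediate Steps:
$\frac{1}{v{\left(-10 \right)}} = \frac{1}{20 \frac{1}{-10}} = \frac{1}{20 \left(- \frac{1}{10}\right)} = \frac{1}{-2} = - \frac{1}{2}$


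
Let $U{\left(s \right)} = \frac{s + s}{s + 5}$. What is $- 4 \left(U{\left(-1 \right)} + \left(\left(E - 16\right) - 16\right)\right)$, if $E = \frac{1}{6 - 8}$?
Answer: $132$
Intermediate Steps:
$U{\left(s \right)} = \frac{2 s}{5 + s}$
$E = - \frac{1}{2}$ ($E = \frac{1}{-2} = - \frac{1}{2} \approx -0.5$)
$- 4 \left(U{\left(-1 \right)} + \left(\left(E - 16\right) - 16\right)\right) = - 4 \left(2 \left(-1\right) \frac{1}{5 - 1} - \frac{65}{2}\right) = - 4 \left(2 \left(-1\right) \frac{1}{4} - \frac{65}{2}\right) = - 4 \left(- \frac{1}{2} - \frac{65}{2}\right) = \left(-4\right) \left(-33\right) = 132$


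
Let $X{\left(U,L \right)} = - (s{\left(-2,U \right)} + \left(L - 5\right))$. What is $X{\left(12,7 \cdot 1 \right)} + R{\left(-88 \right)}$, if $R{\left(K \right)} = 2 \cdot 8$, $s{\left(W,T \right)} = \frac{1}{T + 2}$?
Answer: $\frac{195}{14} \approx 13.929$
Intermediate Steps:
$s{\left(W,T \right)} = \frac{1}{2 + T}$
$R{\left(K \right)} = 16$
$X{\left(U,L \right)} = 5 - L - \frac{1}{2 + U}$ ($X{\left(U,L \right)} = - (\frac{1}{2 + U} + \left(L - 5\right)) = - (\frac{1}{2 + U} + \left(-5 + L\right)) = - (-5 + L + \frac{1}{2 + U}) = 5 - L - \frac{1}{2 + U}$)
$X{\left(12,7 \cdot 1 \right)} + R{\left(-88 \right)} = \frac{-1 + \left(2 + 12\right) \left(5 - 7 \cdot 1\right)}{2 + 12} + 16 = \frac{-1 + 14 \left(5 - 7\right)}{14} + 16 = \frac{-1 + 14 \left(-2\right)}{14} + 16 = \frac{-1 - 28}{14} + 16 = \frac{1}{14} \left(-29\right) + 16 = - \frac{29}{14} + 16 = \frac{195}{14}$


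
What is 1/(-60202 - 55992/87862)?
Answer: -43931/2644762058 ≈ -1.6611e-5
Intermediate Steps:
1/(-60202 - 55992/87862) = 1/(-60202 - 55992*1/87862) = 1/(-60202 - 27996/43931) = 1/(-2644762058/43931) = -43931/2644762058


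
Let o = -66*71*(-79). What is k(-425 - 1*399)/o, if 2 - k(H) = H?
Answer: 413/185097 ≈ 0.0022313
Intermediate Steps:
k(H) = 2 - H
o = 370194 (o = -4686*(-79) = 370194)
k(-425 - 1*399)/o = (2 - (-425 - 1*399))/370194 = (2 - (-425 - 399))*(1/370194) = (2 - 1*(-824))*(1/370194) = (2 + 824)*(1/370194) = 826*(1/370194) = 413/185097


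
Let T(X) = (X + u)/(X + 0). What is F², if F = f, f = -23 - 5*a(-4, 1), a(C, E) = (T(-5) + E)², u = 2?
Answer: 32041/25 ≈ 1281.6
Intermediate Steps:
T(X) = (2 + X)/X (T(X) = (X + 2)/(X + 0) = (2 + X)/X)
a(C, E) = (⅗ + E)² (a(C, E) = ((2 - 5)/(-5) + E)² = (-⅕*(-3) + E)² = (⅗ + E)²)
f = -179/5 (f = -23 - (3 + 5*1)²/5 = -23 - (3 + 5)²/5 = -23 - 8²/5 = -23 - 64/5 = -179/5 ≈ -35.800)
F = -179/5 ≈ -35.800
F² = (-179/5)² = 32041/25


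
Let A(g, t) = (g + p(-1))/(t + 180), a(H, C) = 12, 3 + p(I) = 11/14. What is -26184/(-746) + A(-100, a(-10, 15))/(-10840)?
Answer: 127158060801/3622814720 ≈ 35.099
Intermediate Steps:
p(I) = -31/14 (p(I) = -3 + 11/14 = -31/14)
A(g, t) = (-31/14 + g)/(180 + t) (A(g, t) = (g - 31/14)/(t + 180) = (-31/14 + g)/(180 + t))
-26184/(-746) + A(-100, a(-10, 15))/(-10840) = -26184/(-746) + ((-31/14 - 100)/(180 + 12))/(-10840) = -26184*(-1/746) + (-1431/14/192)*(-1/10840) = 13092/373 + ((1/192)*(-1431/14))*(-1/10840) = 13092/373 - 477/896*(-1/10840) = 13092/373 + 477/9712640 = 127158060801/3622814720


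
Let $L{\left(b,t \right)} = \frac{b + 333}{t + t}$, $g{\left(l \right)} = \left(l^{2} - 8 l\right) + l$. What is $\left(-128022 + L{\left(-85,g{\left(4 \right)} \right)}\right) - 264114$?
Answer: $- \frac{1176439}{3} \approx -3.9215 \cdot 10^{5}$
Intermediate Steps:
$g{\left(l \right)} = l^{2} - 7 l$
$L{\left(b,t \right)} = \frac{333 + b}{2 t}$
$\left(-128022 + L{\left(-85,g{\left(4 \right)} \right)}\right) - 264114 = \left(-128022 + \frac{333 - 85}{2 \cdot 4 \left(-7 + 4\right)}\right) - 264114 = \left(-128022 + \frac{1}{2} \frac{1}{4 \left(-3\right)} 248\right) - 264114 = \left(-128022 + \frac{1}{2} \frac{1}{-12} \cdot 248\right) - 264114 = \left(-128022 + \frac{1}{2} \left(- \frac{1}{12}\right) 248\right) - 264114 = \left(-128022 - \frac{31}{3}\right) - 264114 = - \frac{384097}{3} - 264114 = - \frac{1176439}{3}$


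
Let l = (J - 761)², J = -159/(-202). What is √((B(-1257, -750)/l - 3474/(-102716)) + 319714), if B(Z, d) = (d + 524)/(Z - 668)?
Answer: √2947627100029208371463403838662/3036375093290 ≈ 565.43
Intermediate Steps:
J = 159/202 (J = -159*(-1/202) = 159/202 ≈ 0.78713)
l = 23581594969/40804 (l = (159/202 - 761)² = (-153563/202)² = 23581594969/40804 ≈ 5.7792e+5)
B(Z, d) = (524 + d)/(-668 + Z)
√((B(-1257, -750)/l - 3474/(-102716)) + 319714) = √((((524 - 750)/(-668 - 1257))/(23581594969/40804) - 3474/(-102716)) + 319714) = √(((-226/(-1925))*(40804/23581594969) - 3474*(-1/102716)) + 319714) = √((-1/1925*(-226)*(40804/23581594969) + 1737/51358) + 319714) = √(((226/1925)*(40804/23581594969) + 1737/51358) + 319714) = √((9221704/45394570315325 + 1737/51358) + 319714) = √(78850842245993557/2331374342254461350 + 319714) = √(745373095310385102047457/2331374342254461350) = √2947627100029208371463403838662/3036375093290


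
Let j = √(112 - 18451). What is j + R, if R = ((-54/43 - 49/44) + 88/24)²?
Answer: 54213769/32216976 + I*√18339 ≈ 1.6828 + 135.42*I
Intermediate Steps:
j = I*√18339 (j = √(-18339) = I*√18339 ≈ 135.42*I)
R = 54213769/32216976 (R = ((-54*1/43 - 49*1/44) + 88*(1/24))² = ((-54/43 - 49/44) + 11/3)² = (-4483/1892 + 11/3)² = (7363/5676)² = 54213769/32216976 ≈ 1.6828)
j + R = I*√18339 + 54213769/32216976 = 54213769/32216976 + I*√18339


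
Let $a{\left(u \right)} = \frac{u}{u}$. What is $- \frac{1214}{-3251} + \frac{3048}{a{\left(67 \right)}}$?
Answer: $\frac{9910262}{3251} \approx 3048.4$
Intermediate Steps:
$a{\left(u \right)} = 1$
$- \frac{1214}{-3251} + \frac{3048}{a{\left(67 \right)}} = - \frac{1214}{-3251} + \frac{3048}{1} = \left(-1214\right) \left(- \frac{1}{3251}\right) + 3048 \cdot 1 = \frac{1214}{3251} + 3048 = \frac{9910262}{3251}$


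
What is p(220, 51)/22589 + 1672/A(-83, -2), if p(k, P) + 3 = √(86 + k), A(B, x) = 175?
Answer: 5395469/564725 + 3*√34/22589 ≈ 9.5549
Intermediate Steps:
p(k, P) = -3 + √(86 + k)
p(220, 51)/22589 + 1672/A(-83, -2) = (-3 + √(86 + 220))/22589 + 1672/175 = (-3 + √306)*(1/22589) + 1672*(1/175) = (-3 + 3*√34)*(1/22589) + 1672/175 = (-3/22589 + 3*√34/22589) + 1672/175 = 5395469/564725 + 3*√34/22589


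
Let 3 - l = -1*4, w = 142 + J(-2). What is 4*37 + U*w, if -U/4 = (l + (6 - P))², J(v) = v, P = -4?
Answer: -161692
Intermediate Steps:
w = 140 (w = 142 - 2 = 140)
l = 7 (l = 3 - (-1)*4 = 3 - 1*(-4) = 3 + 4 = 7)
U = -1156 (U = -4*(7 + (6 - 1*(-4)))² = -4*(7 + (6 + 4))² = -4*(7 + 10)² = -4*17² = -4*289 = -1156)
4*37 + U*w = 4*37 - 1156*140 = 148 - 161840 = -161692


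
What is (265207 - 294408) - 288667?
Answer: -317868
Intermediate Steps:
(265207 - 294408) - 288667 = -29201 - 288667 = -317868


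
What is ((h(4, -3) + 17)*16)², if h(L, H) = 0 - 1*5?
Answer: 36864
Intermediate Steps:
h(L, H) = -5 (h(L, H) = 0 - 5 = -5)
((h(4, -3) + 17)*16)² = ((-5 + 17)*16)² = (12*16)² = 192² = 36864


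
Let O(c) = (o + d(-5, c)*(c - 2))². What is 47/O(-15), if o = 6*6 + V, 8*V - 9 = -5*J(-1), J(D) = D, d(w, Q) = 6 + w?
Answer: 752/6889 ≈ 0.10916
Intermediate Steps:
V = 7/4 (V = 9/8 + (-5*(-1))/8 = 9/8 + (⅛)*5 = 9/8 + 5/8 = 7/4 ≈ 1.7500)
o = 151/4 (o = 6*6 + 7/4 = 36 + 7/4 = 151/4 ≈ 37.750)
O(c) = (143/4 + c)² (O(c) = (151/4 + (6 - 5)*(c - 2))² = (151/4 + 1*(-2 + c))² = (151/4 + (-2 + c))² = (143/4 + c)²)
47/O(-15) = 47/(((143 + 4*(-15))²/16)) = 47/(((143 - 60)²/16)) = 47/(((1/16)*83²)) = 47/(((1/16)*6889)) = 47/(6889/16) = 47*(16/6889) = 752/6889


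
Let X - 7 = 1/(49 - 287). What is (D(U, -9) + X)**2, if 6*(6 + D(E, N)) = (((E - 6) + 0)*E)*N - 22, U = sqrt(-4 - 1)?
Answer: -48644669/127449 + 10344*I*sqrt(5)/119 ≈ -381.68 + 194.37*I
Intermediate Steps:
U = I*sqrt(5) (U = sqrt(-5) = I*sqrt(5) ≈ 2.2361*I)
D(E, N) = -29/3 + E*N*(-6 + E)/6 (D(E, N) = -6 + ((((E - 6) + 0)*E)*N - 22)/6 = -6 + ((((-6 + E) + 0)*E)*N - 22)/6 = -6 + (((-6 + E)*E)*N - 22)/6 = -6 + ((E*(-6 + E))*N - 22)/6 = -6 + (E*N*(-6 + E) - 22)/6 = -6 + (-22 + E*N*(-6 + E))/6 = -6 + (-11/3 + E*N*(-6 + E)/6) = -29/3 + E*N*(-6 + E)/6)
X = 1665/238 (X = 7 + 1/(49 - 287) = 7 + 1/(-238) = 7 - 1/238 = 1665/238 ≈ 6.9958)
(D(U, -9) + X)**2 = ((-29/3 - 1*I*sqrt(5)*(-9) + (1/6)*(-9)*(I*sqrt(5))**2) + 1665/238)**2 = ((-29/3 + 9*I*sqrt(5) + (1/6)*(-9)*(-5)) + 1665/238)**2 = ((-29/3 + 9*I*sqrt(5) + 15/2) + 1665/238)**2 = ((-13/6 + 9*I*sqrt(5)) + 1665/238)**2 = (1724/357 + 9*I*sqrt(5))**2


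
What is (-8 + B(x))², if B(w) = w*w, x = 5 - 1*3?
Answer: 16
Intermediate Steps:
x = 2 (x = 5 - 3 = 2)
B(w) = w²
(-8 + B(x))² = (-8 + 2²)² = (-8 + 4)² = (-4)² = 16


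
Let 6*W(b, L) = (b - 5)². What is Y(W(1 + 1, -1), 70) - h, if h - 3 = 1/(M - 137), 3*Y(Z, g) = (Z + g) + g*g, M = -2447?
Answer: 12823103/7752 ≈ 1654.2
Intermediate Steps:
W(b, L) = (-5 + b)²/6 (W(b, L) = (b - 5)²/6 = (-5 + b)²/6)
Y(Z, g) = Z/3 + g/3 + g²/3 (Y(Z, g) = ((Z + g) + g*g)/3 = ((Z + g) + g²)/3 = (Z + g + g²)/3 = Z/3 + g/3 + g²/3)
h = 7751/2584 (h = 3 + 1/(-2447 - 137) = 3 + 1/(-2584) = 3 - 1/2584 = 7751/2584 ≈ 2.9996)
Y(W(1 + 1, -1), 70) - h = (((-5 + (1 + 1))²/6)/3 + (⅓)*70 + (⅓)*70²) - 1*7751/2584 = (((-5 + 2)²/6)/3 + 70/3 + (⅓)*4900) - 7751/2584 = (((⅙)*(-3)²)/3 + 70/3 + 4900/3) - 7751/2584 = (((⅙)*9)/3 + 70/3 + 4900/3) - 7751/2584 = ((⅓)*(3/2) + 70/3 + 4900/3) - 7751/2584 = (½ + 70/3 + 4900/3) - 7751/2584 = 9943/6 - 7751/2584 = 12823103/7752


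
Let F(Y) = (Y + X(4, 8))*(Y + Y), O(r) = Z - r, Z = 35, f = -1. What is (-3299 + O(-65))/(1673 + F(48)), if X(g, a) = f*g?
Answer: -3199/5897 ≈ -0.54248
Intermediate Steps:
X(g, a) = -g
O(r) = 35 - r
F(Y) = 2*Y*(-4 + Y) (F(Y) = (Y - 1*4)*(Y + Y) = (Y - 4)*(2*Y) = (-4 + Y)*(2*Y) = 2*Y*(-4 + Y))
(-3299 + O(-65))/(1673 + F(48)) = (-3299 + (35 - 1*(-65)))/(1673 + 2*48*(-4 + 48)) = (-3299 + (35 + 65))/(1673 + 2*48*44) = (-3299 + 100)/(1673 + 4224) = -3199/5897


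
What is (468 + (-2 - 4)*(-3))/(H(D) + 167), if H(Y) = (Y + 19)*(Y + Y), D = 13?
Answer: 18/37 ≈ 0.48649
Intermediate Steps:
H(Y) = 2*Y*(19 + Y) (H(Y) = (19 + Y)*(2*Y) = 2*Y*(19 + Y))
(468 + (-2 - 4)*(-3))/(H(D) + 167) = (468 + (-2 - 4)*(-3))/(2*13*(19 + 13) + 167) = (468 - 6*(-3))/(2*13*32 + 167) = (468 + 18)/(832 + 167) = 486/999 = 486*(1/999) = 18/37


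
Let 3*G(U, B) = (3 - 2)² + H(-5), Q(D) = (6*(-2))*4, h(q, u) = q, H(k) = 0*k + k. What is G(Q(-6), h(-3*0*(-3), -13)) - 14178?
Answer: -42538/3 ≈ -14179.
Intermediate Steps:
H(k) = k (H(k) = 0 + k = k)
Q(D) = -48 (Q(D) = -12*4 = -48)
G(U, B) = -4/3 (G(U, B) = ((3 - 2)² - 5)/3 = (1² - 5)/3 = (1 - 5)/3 = (⅓)*(-4) = -4/3)
G(Q(-6), h(-3*0*(-3), -13)) - 14178 = -4/3 - 14178 = -42538/3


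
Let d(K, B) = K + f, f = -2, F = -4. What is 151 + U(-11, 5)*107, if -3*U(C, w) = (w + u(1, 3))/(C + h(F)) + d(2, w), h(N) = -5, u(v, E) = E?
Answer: 1013/6 ≈ 168.83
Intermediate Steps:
d(K, B) = -2 + K (d(K, B) = K - 2 = -2 + K)
U(C, w) = -(3 + w)/(3*(-5 + C)) (U(C, w) = -((w + 3)/(C - 5) + (-2 + 2))/3 = -((3 + w)/(-5 + C) + 0)/3 = -(3 + w)/(3*(-5 + C)))
151 + U(-11, 5)*107 = 151 + ((-3 - 1*5)/(3*(-5 - 11)))*107 = 151 + ((⅓)*(-3 - 5)/(-16))*107 = 151 + ((⅓)*(-1/16)*(-8))*107 = 151 + (⅙)*107 = 151 + 107/6 = 1013/6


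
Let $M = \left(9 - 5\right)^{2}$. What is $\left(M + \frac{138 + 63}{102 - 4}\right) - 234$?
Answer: $- \frac{21163}{98} \approx -215.95$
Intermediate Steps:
$M = 16$ ($M = 4^{2} = 16$)
$\left(M + \frac{138 + 63}{102 - 4}\right) - 234 = \left(16 + \frac{138 + 63}{102 - 4}\right) - 234 = \left(16 + \frac{201}{98}\right) - 234 = \frac{1769}{98} - 234 = - \frac{21163}{98}$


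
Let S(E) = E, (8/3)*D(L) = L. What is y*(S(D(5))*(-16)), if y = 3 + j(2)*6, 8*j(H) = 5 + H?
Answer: -495/2 ≈ -247.50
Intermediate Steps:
D(L) = 3*L/8
j(H) = 5/8 + H/8 (j(H) = (5 + H)/8 = 5/8 + H/8)
y = 33/4 (y = 3 + (5/8 + (1/8)*2)*6 = 3 + (5/8 + 1/4)*6 = 3 + (7/8)*6 = 3 + 21/4 = 33/4 ≈ 8.2500)
y*(S(D(5))*(-16)) = 33*(((3/8)*5)*(-16))/4 = 33*((15/8)*(-16))/4 = (33/4)*(-30) = -495/2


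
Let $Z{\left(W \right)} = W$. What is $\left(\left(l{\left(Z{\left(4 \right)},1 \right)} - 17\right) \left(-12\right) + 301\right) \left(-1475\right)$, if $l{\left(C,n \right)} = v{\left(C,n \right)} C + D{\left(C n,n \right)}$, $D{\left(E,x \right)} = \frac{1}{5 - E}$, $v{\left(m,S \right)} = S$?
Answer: $-656375$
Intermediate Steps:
$l{\left(C,n \right)} = - \frac{1}{-5 + C n} + C n$ ($l{\left(C,n \right)} = n C - \frac{1}{-5 + C n} = C n - \frac{1}{-5 + C n} = - \frac{1}{-5 + C n} + C n$)
$\left(\left(l{\left(Z{\left(4 \right)},1 \right)} - 17\right) \left(-12\right) + 301\right) \left(-1475\right) = \left(\left(\frac{-1 + 4 \cdot 1 \left(-5 + 4 \cdot 1\right)}{-5 + 4 \cdot 1} - 17\right) \left(-12\right) + 301\right) \left(-1475\right) = \left(\left(\frac{-1 + 4 \cdot 1 \left(-5 + 4\right)}{-5 + 4} - 17\right) \left(-12\right) + 301\right) \left(-1475\right) = \left(\left(\frac{-1 + 4 \cdot 1 \left(-1\right)}{-1} - 17\right) \left(-12\right) + 301\right) \left(-1475\right) = \left(\left(- (-1 - 4) - 17\right) \left(-12\right) + 301\right) \left(-1475\right) = \left(\left(\left(-1\right) \left(-5\right) - 17\right) \left(-12\right) + 301\right) \left(-1475\right) = \left(\left(5 - 17\right) \left(-12\right) + 301\right) \left(-1475\right) = \left(\left(-12\right) \left(-12\right) + 301\right) \left(-1475\right) = \left(144 + 301\right) \left(-1475\right) = 445 \left(-1475\right) = -656375$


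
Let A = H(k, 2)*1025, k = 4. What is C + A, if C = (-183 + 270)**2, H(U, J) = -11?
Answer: -3706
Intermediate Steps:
C = 7569 (C = 87**2 = 7569)
A = -11275 (A = -11*1025 = -11275)
C + A = 7569 - 11275 = -3706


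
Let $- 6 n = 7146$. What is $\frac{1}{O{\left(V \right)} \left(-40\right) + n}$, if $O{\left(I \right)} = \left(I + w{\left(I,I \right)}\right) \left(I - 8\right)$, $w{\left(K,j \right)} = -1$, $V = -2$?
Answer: $- \frac{1}{2391} \approx -0.00041824$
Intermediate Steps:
$O{\left(I \right)} = \left(-1 + I\right) \left(-8 + I\right)$ ($O{\left(I \right)} = \left(I - 1\right) \left(I - 8\right) = \left(-1 + I\right) \left(-8 + I\right)$)
$n = -1191$ ($n = \left(- \frac{1}{6}\right) 7146 = -1191$)
$\frac{1}{O{\left(V \right)} \left(-40\right) + n} = \frac{1}{\left(8 + \left(-2\right)^{2} - -18\right) \left(-40\right) - 1191} = \frac{1}{\left(8 + 4 + 18\right) \left(-40\right) - 1191} = \frac{1}{30 \left(-40\right) - 1191} = \frac{1}{-1200 - 1191} = \frac{1}{-2391} = - \frac{1}{2391}$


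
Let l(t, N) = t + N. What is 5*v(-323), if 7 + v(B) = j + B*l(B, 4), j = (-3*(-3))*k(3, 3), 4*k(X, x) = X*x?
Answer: 2061005/4 ≈ 5.1525e+5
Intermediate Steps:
k(X, x) = X*x/4 (k(X, x) = (X*x)/4 = X*x/4)
l(t, N) = N + t
j = 81/4 (j = (-3*(-3))*((¼)*3*3) = 9*(9/4) = 81/4 ≈ 20.250)
v(B) = 53/4 + B*(4 + B) (v(B) = -7 + (81/4 + B*(4 + B)) = 53/4 + B*(4 + B))
5*v(-323) = 5*(53/4 - 323*(4 - 323)) = 5*(53/4 - 323*(-319)) = 5*(53/4 + 103037) = 5*(412201/4) = 2061005/4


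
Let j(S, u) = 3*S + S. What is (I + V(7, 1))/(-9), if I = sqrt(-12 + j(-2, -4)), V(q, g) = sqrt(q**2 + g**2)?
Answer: -5*sqrt(2)/9 - 2*I*sqrt(5)/9 ≈ -0.78567 - 0.4969*I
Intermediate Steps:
j(S, u) = 4*S
V(q, g) = sqrt(g**2 + q**2)
I = 2*I*sqrt(5) (I = sqrt(-12 + 4*(-2)) = sqrt(-12 - 8) = sqrt(-20) = 2*I*sqrt(5) ≈ 4.4721*I)
(I + V(7, 1))/(-9) = (2*I*sqrt(5) + sqrt(1**2 + 7**2))/(-9) = (2*I*sqrt(5) + sqrt(1 + 49))*(-1/9) = (2*I*sqrt(5) + sqrt(50))*(-1/9) = (2*I*sqrt(5) + 5*sqrt(2))*(-1/9) = (5*sqrt(2) + 2*I*sqrt(5))*(-1/9) = -5*sqrt(2)/9 - 2*I*sqrt(5)/9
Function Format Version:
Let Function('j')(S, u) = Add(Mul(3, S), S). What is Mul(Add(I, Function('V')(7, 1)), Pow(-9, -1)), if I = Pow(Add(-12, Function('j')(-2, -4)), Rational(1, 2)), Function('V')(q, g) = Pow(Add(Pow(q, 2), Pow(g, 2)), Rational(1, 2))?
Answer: Add(Mul(Rational(-5, 9), Pow(2, Rational(1, 2))), Mul(Rational(-2, 9), I, Pow(5, Rational(1, 2)))) ≈ Add(-0.78567, Mul(-0.49690, I))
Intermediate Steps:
Function('j')(S, u) = Mul(4, S)
Function('V')(q, g) = Pow(Add(Pow(g, 2), Pow(q, 2)), Rational(1, 2))
I = Mul(2, I, Pow(5, Rational(1, 2))) (I = Pow(Add(-12, Mul(4, -2)), Rational(1, 2)) = Pow(Add(-12, -8), Rational(1, 2)) = Pow(-20, Rational(1, 2)) = Mul(2, I, Pow(5, Rational(1, 2))) ≈ Mul(4.4721, I))
Mul(Add(I, Function('V')(7, 1)), Pow(-9, -1)) = Mul(Add(Mul(2, I, Pow(5, Rational(1, 2))), Pow(Add(Pow(1, 2), Pow(7, 2)), Rational(1, 2))), Pow(-9, -1)) = Mul(Add(Mul(2, I, Pow(5, Rational(1, 2))), Pow(Add(1, 49), Rational(1, 2))), Rational(-1, 9)) = Mul(Add(Mul(2, I, Pow(5, Rational(1, 2))), Pow(50, Rational(1, 2))), Rational(-1, 9)) = Mul(Add(Mul(2, I, Pow(5, Rational(1, 2))), Mul(5, Pow(2, Rational(1, 2)))), Rational(-1, 9)) = Mul(Add(Mul(5, Pow(2, Rational(1, 2))), Mul(2, I, Pow(5, Rational(1, 2)))), Rational(-1, 9)) = Add(Mul(Rational(-5, 9), Pow(2, Rational(1, 2))), Mul(Rational(-2, 9), I, Pow(5, Rational(1, 2))))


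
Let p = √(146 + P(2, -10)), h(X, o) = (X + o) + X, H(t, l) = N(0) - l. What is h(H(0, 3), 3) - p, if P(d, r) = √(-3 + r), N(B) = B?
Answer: -3 - √(146 + I*√13) ≈ -15.084 - 0.14919*I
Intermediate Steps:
H(t, l) = -l (H(t, l) = 0 - l = -l)
h(X, o) = o + 2*X
p = √(146 + I*√13) (p = √(146 + √(-3 - 10)) = √(146 + √(-13)) = √(146 + I*√13) ≈ 12.084 + 0.1492*I)
h(H(0, 3), 3) - p = (3 + 2*(-1*3)) - √(146 + I*√13) = (3 + 2*(-3)) - √(146 + I*√13) = (3 - 6) - √(146 + I*√13) = -3 - √(146 + I*√13)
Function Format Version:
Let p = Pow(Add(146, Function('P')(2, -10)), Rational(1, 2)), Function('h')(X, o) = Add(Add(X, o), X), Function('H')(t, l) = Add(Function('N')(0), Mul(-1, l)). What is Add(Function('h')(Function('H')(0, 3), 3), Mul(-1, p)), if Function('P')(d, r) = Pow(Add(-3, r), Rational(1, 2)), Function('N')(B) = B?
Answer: Add(-3, Mul(-1, Pow(Add(146, Mul(I, Pow(13, Rational(1, 2)))), Rational(1, 2)))) ≈ Add(-15.084, Mul(-0.14919, I))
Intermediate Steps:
Function('H')(t, l) = Mul(-1, l) (Function('H')(t, l) = Add(0, Mul(-1, l)) = Mul(-1, l))
Function('h')(X, o) = Add(o, Mul(2, X))
p = Pow(Add(146, Mul(I, Pow(13, Rational(1, 2)))), Rational(1, 2)) (p = Pow(Add(146, Pow(Add(-3, -10), Rational(1, 2))), Rational(1, 2)) = Pow(Add(146, Pow(-13, Rational(1, 2))), Rational(1, 2)) = Pow(Add(146, Mul(I, Pow(13, Rational(1, 2)))), Rational(1, 2)) ≈ Add(12.084, Mul(0.1492, I)))
Add(Function('h')(Function('H')(0, 3), 3), Mul(-1, p)) = Add(Add(3, Mul(2, Mul(-1, 3))), Mul(-1, Pow(Add(146, Mul(I, Pow(13, Rational(1, 2)))), Rational(1, 2)))) = Add(Add(3, Mul(2, -3)), Mul(-1, Pow(Add(146, Mul(I, Pow(13, Rational(1, 2)))), Rational(1, 2)))) = Add(Add(3, -6), Mul(-1, Pow(Add(146, Mul(I, Pow(13, Rational(1, 2)))), Rational(1, 2)))) = Add(-3, Mul(-1, Pow(Add(146, Mul(I, Pow(13, Rational(1, 2)))), Rational(1, 2))))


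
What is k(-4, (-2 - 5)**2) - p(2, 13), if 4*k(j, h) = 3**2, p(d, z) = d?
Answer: 1/4 ≈ 0.25000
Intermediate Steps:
k(j, h) = 9/4 (k(j, h) = (1/4)*3**2 = (1/4)*9 = 9/4)
k(-4, (-2 - 5)**2) - p(2, 13) = 9/4 - 1*2 = 9/4 - 2 = 1/4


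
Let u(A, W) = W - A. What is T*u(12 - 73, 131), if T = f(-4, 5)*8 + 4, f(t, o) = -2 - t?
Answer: 3840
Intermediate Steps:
T = 20 (T = (-2 - 1*(-4))*8 + 4 = (-2 + 4)*8 + 4 = 2*8 + 4 = 16 + 4 = 20)
T*u(12 - 73, 131) = 20*(131 - (12 - 73)) = 20*(131 - 1*(-61)) = 20*(131 + 61) = 20*192 = 3840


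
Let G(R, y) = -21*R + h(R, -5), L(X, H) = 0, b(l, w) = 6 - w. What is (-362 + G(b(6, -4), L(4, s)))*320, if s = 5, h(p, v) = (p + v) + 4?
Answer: -180160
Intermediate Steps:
h(p, v) = 4 + p + v
G(R, y) = -1 - 20*R (G(R, y) = -21*R + (4 + R - 5) = -21*R + (-1 + R) = -1 - 20*R)
(-362 + G(b(6, -4), L(4, s)))*320 = (-362 + (-1 - 20*(6 - 1*(-4))))*320 = (-362 + (-1 - 20*(6 + 4)))*320 = (-362 + (-1 - 20*10))*320 = (-362 + (-1 - 200))*320 = (-362 - 201)*320 = -563*320 = -180160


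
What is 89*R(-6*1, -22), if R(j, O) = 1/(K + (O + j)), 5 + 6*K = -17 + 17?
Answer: -534/173 ≈ -3.0867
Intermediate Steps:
K = -5/6 (K = -5/6 + (-17 + 17)/6 = -5/6 + (1/6)*0 = -5/6 + 0 = -5/6 ≈ -0.83333)
R(j, O) = 1/(-5/6 + O + j) (R(j, O) = 1/(-5/6 + (O + j)) = 1/(-5/6 + O + j))
89*R(-6*1, -22) = 89*(6/(-5 + 6*(-22) + 6*(-6*1))) = 89*(6/(-5 - 132 + 6*(-6))) = 89*(6/(-5 - 132 - 36)) = 89*(6/(-173)) = 89*(6*(-1/173)) = 89*(-6/173) = -534/173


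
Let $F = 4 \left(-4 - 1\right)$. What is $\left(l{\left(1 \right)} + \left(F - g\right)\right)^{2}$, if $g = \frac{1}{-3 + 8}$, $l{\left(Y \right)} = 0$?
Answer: $\frac{10201}{25} \approx 408.04$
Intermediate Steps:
$F = -20$ ($F = 4 \left(-5\right) = -20$)
$g = \frac{1}{5} \approx 0.2$
$\left(l{\left(1 \right)} + \left(F - g\right)\right)^{2} = \left(0 - \frac{101}{5}\right)^{2} = \left(- \frac{101}{5}\right)^{2} = \frac{10201}{25}$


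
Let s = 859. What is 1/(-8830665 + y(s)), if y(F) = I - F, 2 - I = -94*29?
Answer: -1/8828796 ≈ -1.1327e-7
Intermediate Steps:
I = 2728 (I = 2 - (-94)*29 = 2 - 1*(-2726) = 2 + 2726 = 2728)
y(F) = 2728 - F
1/(-8830665 + y(s)) = 1/(-8830665 + (2728 - 1*859)) = 1/(-8830665 + (2728 - 859)) = 1/(-8830665 + 1869) = 1/(-8828796) = -1/8828796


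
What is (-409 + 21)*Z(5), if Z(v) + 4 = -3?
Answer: 2716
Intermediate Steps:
Z(v) = -7 (Z(v) = -4 - 3 = -7)
(-409 + 21)*Z(5) = (-409 + 21)*(-7) = -388*(-7) = 2716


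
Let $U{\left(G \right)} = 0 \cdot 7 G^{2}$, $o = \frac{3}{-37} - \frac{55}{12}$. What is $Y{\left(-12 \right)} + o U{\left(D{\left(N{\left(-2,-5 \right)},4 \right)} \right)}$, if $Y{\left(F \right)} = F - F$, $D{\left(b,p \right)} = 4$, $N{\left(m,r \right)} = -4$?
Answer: $0$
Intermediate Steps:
$o = - \frac{2071}{444}$ ($o = 3 \left(- \frac{1}{37}\right) - \frac{55}{12} = - \frac{3}{37} - \frac{55}{12} = - \frac{2071}{444} \approx -4.6644$)
$Y{\left(F \right)} = 0$
$U{\left(G \right)} = 0$ ($U{\left(G \right)} = 0 G^{2} = 0$)
$Y{\left(-12 \right)} + o U{\left(D{\left(N{\left(-2,-5 \right)},4 \right)} \right)} = 0 - 0 = 0 + 0 = 0$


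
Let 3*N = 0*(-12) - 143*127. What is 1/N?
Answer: -3/18161 ≈ -0.00016519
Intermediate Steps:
N = -18161/3 (N = (0*(-12) - 143*127)/3 = (0 - 18161)/3 = (⅓)*(-18161) = -18161/3 ≈ -6053.7)
1/N = 1/(-18161/3) = -3/18161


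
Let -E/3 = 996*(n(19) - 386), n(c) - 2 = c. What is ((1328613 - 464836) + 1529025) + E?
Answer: 3483422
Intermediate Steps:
n(c) = 2 + c
E = 1090620 (E = -2988*((2 + 19) - 386) = -2988*(21 - 386) = -2988*(-365) = -3*(-363540) = 1090620)
((1328613 - 464836) + 1529025) + E = ((1328613 - 464836) + 1529025) + 1090620 = (863777 + 1529025) + 1090620 = 2392802 + 1090620 = 3483422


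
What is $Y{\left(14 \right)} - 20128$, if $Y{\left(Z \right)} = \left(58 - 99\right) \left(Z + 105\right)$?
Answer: $-25007$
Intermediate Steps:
$Y{\left(Z \right)} = -4305 - 41 Z$ ($Y{\left(Z \right)} = - 41 \left(105 + Z\right) = -4305 - 41 Z$)
$Y{\left(14 \right)} - 20128 = \left(-4305 - 574\right) - 20128 = -4879 - 20128 = -25007$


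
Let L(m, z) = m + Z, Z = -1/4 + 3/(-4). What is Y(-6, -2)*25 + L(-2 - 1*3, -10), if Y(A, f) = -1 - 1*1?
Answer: -56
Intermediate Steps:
Y(A, f) = -2 (Y(A, f) = -1 - 1 = -2)
Z = -1 (Z = -1*¼ + 3*(-¼) = -¼ - ¾ = -1)
L(m, z) = -1 + m (L(m, z) = m - 1 = -1 + m)
Y(-6, -2)*25 + L(-2 - 1*3, -10) = -2*25 + (-1 + (-2 - 1*3)) = -50 + (-1 + (-2 - 3)) = -50 + (-1 - 5) = -50 - 6 = -56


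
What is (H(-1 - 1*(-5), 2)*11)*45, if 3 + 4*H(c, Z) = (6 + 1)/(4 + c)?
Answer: -8415/32 ≈ -262.97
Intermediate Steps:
H(c, Z) = -3/4 + 7/(4*(4 + c)) (H(c, Z) = -3/4 + ((6 + 1)/(4 + c))/4 = -3/4 + (7/(4 + c))/4 = -3/4 + 7/(4*(4 + c)))
(H(-1 - 1*(-5), 2)*11)*45 = (((-5 - 3*(-1 - 1*(-5)))/(4*(4 + (-1 - 1*(-5)))))*11)*45 = (((-5 - 3*(-1 + 5))/(4*(4 + (-1 + 5))))*11)*45 = (((-5 - 3*4)/(4*(4 + 4)))*11)*45 = (((1/4)*(-5 - 12)/8)*11)*45 = (((1/4)*(1/8)*(-17))*11)*45 = -17/32*11*45 = -187/32*45 = -8415/32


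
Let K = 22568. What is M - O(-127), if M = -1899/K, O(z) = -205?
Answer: 4624541/22568 ≈ 204.92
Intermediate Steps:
M = -1899/22568 ≈ -0.084146
M - O(-127) = -1899/22568 - 1*(-205) = -1899/22568 + 205 = 4624541/22568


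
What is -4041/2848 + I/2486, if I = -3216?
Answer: -9602547/3540064 ≈ -2.7125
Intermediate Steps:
-4041/2848 + I/2486 = -4041/2848 - 3216/2486 = -4041*1/2848 - 3216*1/2486 = -4041/2848 - 1608/1243 = -9602547/3540064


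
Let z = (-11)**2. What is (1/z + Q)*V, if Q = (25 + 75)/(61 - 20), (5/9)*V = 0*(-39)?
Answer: 0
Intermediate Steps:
z = 121
V = 0 (V = 9*(0*(-39))/5 = (9/5)*0 = 0)
Q = 100/41 ≈ 2.4390
(1/z + Q)*V = (1/121 + 100/41)*0 = (12141/4961)*0 = 0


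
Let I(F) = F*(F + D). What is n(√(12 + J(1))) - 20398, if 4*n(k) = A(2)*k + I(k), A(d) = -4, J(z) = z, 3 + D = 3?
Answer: -81579/4 - √13 ≈ -20398.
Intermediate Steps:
D = 0 (D = -3 + 3 = 0)
I(F) = F² (I(F) = F*(F + 0) = F*F = F²)
n(k) = -k + k²/4 (n(k) = (-4*k + k²)/4 = (k² - 4*k)/4 = -k + k²/4)
n(√(12 + J(1))) - 20398 = √(12 + 1)*(-4 + √(12 + 1))/4 - 20398 = √13*(-4 + √13)/4 - 20398 = -20398 + √13*(-4 + √13)/4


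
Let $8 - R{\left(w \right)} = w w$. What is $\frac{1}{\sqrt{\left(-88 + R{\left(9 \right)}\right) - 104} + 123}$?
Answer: $\frac{123}{15394} - \frac{i \sqrt{265}}{15394} \approx 0.0079901 - 0.0010575 i$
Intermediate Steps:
$R{\left(w \right)} = 8 - w^{2}$ ($R{\left(w \right)} = 8 - w w = 8 - w^{2}$)
$\frac{1}{\sqrt{\left(-88 + R{\left(9 \right)}\right) - 104} + 123} = \frac{1}{\sqrt{\left(-88 + \left(8 - 9^{2}\right)\right) - 104} + 123} = \frac{1}{\sqrt{\left(-88 + \left(8 - 81\right)\right) - 104} + 123} = \frac{1}{\sqrt{\left(-88 - 73\right) - 104} + 123} = \frac{1}{\sqrt{-161 - 104} + 123} = \frac{1}{\sqrt{-265} + 123} = \frac{1}{i \sqrt{265} + 123} = \frac{1}{123 + i \sqrt{265}}$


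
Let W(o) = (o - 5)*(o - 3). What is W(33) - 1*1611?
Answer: -771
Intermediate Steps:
W(o) = (-5 + o)*(-3 + o)
W(33) - 1*1611 = (15 + 33**2 - 8*33) - 1*1611 = (15 + 1089 - 264) - 1611 = 840 - 1611 = -771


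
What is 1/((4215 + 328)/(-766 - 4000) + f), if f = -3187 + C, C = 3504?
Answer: 4766/1506279 ≈ 0.0031641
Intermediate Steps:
f = 317 (f = -3187 + 3504 = 317)
1/((4215 + 328)/(-766 - 4000) + f) = 1/((4215 + 328)/(-766 - 4000) + 317) = 1/(4543/(-4766) + 317) = 1/(4543*(-1/4766) + 317) = 1/(-4543/4766 + 317) = 1/(1506279/4766) = 4766/1506279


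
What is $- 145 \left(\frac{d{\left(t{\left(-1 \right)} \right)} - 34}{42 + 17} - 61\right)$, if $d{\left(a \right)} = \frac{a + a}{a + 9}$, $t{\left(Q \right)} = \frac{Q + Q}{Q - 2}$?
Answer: $\frac{526765}{59} \approx 8928.2$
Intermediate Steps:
$t{\left(Q \right)} = \frac{2 Q}{-2 + Q}$
$d{\left(a \right)} = \frac{2 a}{9 + a}$
$- 145 \left(\frac{d{\left(t{\left(-1 \right)} \right)} - 34}{42 + 17} - 61\right) = - 145 \left(\frac{\frac{2 \cdot 2 \left(-1\right) \frac{1}{-2 - 1}}{9 + 2 \left(-1\right) \frac{1}{-2 - 1}} - 34}{42 + 17} - 61\right) = - 145 \left(\frac{\frac{2 \cdot 2 \left(-1\right) \frac{1}{-3}}{9 + 2 \left(-1\right) \frac{1}{-3}} - 34}{59} - 61\right) = - 145 \left(\left(\frac{2 \cdot 2 \left(-1\right) \left(- \frac{1}{3}\right)}{9 + 2 \left(-1\right) \left(- \frac{1}{3}\right)} - 34\right) \frac{1}{59} - 61\right) = - 145 \left(\left(2 \cdot \frac{2}{3} \frac{1}{9 + \frac{2}{3}} - 34\right) \frac{1}{59} - 61\right) = - 145 \left(\left(2 \cdot \frac{2}{3} \frac{1}{\frac{29}{3}} - 34\right) \frac{1}{59} - 61\right) = - 145 \left(\left(2 \cdot \frac{2}{3} \cdot \frac{3}{29} - 34\right) \frac{1}{59} - 61\right) = - 145 \left(\left(\frac{4}{29} - 34\right) \frac{1}{59} - 61\right) = - 145 \left(\left(- \frac{982}{29}\right) \frac{1}{59} - 61\right) = - 145 \left(- \frac{982}{1711} - 61\right) = \left(-145\right) \left(- \frac{105353}{1711}\right) = \frac{526765}{59}$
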